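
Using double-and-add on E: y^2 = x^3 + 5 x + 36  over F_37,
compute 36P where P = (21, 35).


k = 36 = 100100_2 (binary, LSB first: 001001)
Double-and-add from P = (21, 35):
  bit 0 = 0: acc unchanged = O
  bit 1 = 0: acc unchanged = O
  bit 2 = 1: acc = O + (19, 21) = (19, 21)
  bit 3 = 0: acc unchanged = (19, 21)
  bit 4 = 0: acc unchanged = (19, 21)
  bit 5 = 1: acc = (19, 21) + (20, 12) = (5, 1)

36P = (5, 1)


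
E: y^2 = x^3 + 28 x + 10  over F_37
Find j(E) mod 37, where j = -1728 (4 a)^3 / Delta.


Delta = -16(4 a^3 + 27 b^2) mod 37 = 15
-1728 * (4 a)^3 = -1728 * (4*28)^3 mod 37 = 11
j = 11 * 15^(-1) mod 37 = 18

j = 18 (mod 37)


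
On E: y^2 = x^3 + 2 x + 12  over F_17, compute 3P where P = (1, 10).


k = 3 = 11_2 (binary, LSB first: 11)
Double-and-add from P = (1, 10):
  bit 0 = 1: acc = O + (1, 10) = (1, 10)
  bit 1 = 1: acc = (1, 10) + (14, 8) = (15, 0)

3P = (15, 0)


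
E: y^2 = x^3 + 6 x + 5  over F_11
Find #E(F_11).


For each x in F_11, count y with y^2 = x^3 + 6 x + 5 mod 11:
  x = 0: RHS = 5, y in [4, 7]  -> 2 point(s)
  x = 1: RHS = 1, y in [1, 10]  -> 2 point(s)
  x = 2: RHS = 3, y in [5, 6]  -> 2 point(s)
  x = 4: RHS = 5, y in [4, 7]  -> 2 point(s)
  x = 6: RHS = 4, y in [2, 9]  -> 2 point(s)
  x = 7: RHS = 5, y in [4, 7]  -> 2 point(s)
  x = 8: RHS = 4, y in [2, 9]  -> 2 point(s)
  x = 10: RHS = 9, y in [3, 8]  -> 2 point(s)
Affine points: 16. Add the point at infinity: total = 17.

#E(F_11) = 17


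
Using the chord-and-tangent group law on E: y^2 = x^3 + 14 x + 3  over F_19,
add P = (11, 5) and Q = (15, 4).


P != Q, so use the chord formula.
s = (y2 - y1) / (x2 - x1) = (18) / (4) mod 19 = 14
x3 = s^2 - x1 - x2 mod 19 = 14^2 - 11 - 15 = 18
y3 = s (x1 - x3) - y1 mod 19 = 14 * (11 - 18) - 5 = 11

P + Q = (18, 11)


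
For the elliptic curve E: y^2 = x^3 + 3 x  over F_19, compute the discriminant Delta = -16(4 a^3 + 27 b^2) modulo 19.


4 a^3 + 27 b^2 = 4*3^3 + 27*0^2 = 108 + 0 = 108
Delta = -16 * (108) = -1728
Delta mod 19 = 1

Delta = 1 (mod 19)


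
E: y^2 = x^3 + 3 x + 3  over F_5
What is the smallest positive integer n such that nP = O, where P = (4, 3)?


Compute successive multiples of P until we hit O:
  1P = (4, 3)
  2P = (3, 3)
  3P = (3, 2)
  4P = (4, 2)
  5P = O

ord(P) = 5


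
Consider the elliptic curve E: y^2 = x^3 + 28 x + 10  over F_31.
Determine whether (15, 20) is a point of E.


Check whether y^2 = x^3 + 28 x + 10 (mod 31) for (x, y) = (15, 20).
LHS: y^2 = 20^2 mod 31 = 28
RHS: x^3 + 28 x + 10 = 15^3 + 28*15 + 10 mod 31 = 23
LHS != RHS

No, not on the curve


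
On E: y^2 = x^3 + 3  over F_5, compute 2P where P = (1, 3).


Doubling: s = (3 x1^2 + a) / (2 y1)
s = (3*1^2 + 0) / (2*3) mod 5 = 3
x3 = s^2 - 2 x1 mod 5 = 3^2 - 2*1 = 2
y3 = s (x1 - x3) - y1 mod 5 = 3 * (1 - 2) - 3 = 4

2P = (2, 4)


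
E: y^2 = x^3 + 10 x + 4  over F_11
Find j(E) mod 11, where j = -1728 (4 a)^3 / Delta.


Delta = -16(4 a^3 + 27 b^2) mod 11 = 5
-1728 * (4 a)^3 = -1728 * (4*10)^3 mod 11 = 9
j = 9 * 5^(-1) mod 11 = 4

j = 4 (mod 11)


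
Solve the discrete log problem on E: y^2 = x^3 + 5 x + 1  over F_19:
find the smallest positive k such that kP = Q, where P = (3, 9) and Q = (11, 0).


Enumerate multiples of P until we hit Q = (11, 0):
  1P = (3, 9)
  2P = (11, 0)
Match found at i = 2.

k = 2


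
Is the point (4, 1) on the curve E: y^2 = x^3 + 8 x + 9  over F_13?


Check whether y^2 = x^3 + 8 x + 9 (mod 13) for (x, y) = (4, 1).
LHS: y^2 = 1^2 mod 13 = 1
RHS: x^3 + 8 x + 9 = 4^3 + 8*4 + 9 mod 13 = 1
LHS = RHS

Yes, on the curve


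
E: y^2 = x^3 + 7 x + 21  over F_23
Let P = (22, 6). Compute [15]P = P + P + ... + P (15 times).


k = 15 = 1111_2 (binary, LSB first: 1111)
Double-and-add from P = (22, 6):
  bit 0 = 1: acc = O + (22, 6) = (22, 6)
  bit 1 = 1: acc = (22, 6) + (11, 7) = (17, 4)
  bit 2 = 1: acc = (17, 4) + (9, 13) = (13, 3)
  bit 3 = 1: acc = (13, 3) + (6, 7) = (17, 19)

15P = (17, 19)


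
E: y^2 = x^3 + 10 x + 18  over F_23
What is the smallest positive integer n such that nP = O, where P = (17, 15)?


Compute successive multiples of P until we hit O:
  1P = (17, 15)
  2P = (15, 22)
  3P = (9, 3)
  4P = (5, 3)
  5P = (2, 0)
  6P = (5, 20)
  7P = (9, 20)
  8P = (15, 1)
  ... (continuing to 10P)
  10P = O

ord(P) = 10


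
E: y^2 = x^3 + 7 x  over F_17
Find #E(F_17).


For each x in F_17, count y with y^2 = x^3 + 7 x + 0 mod 17:
  x = 0: RHS = 0, y in [0]  -> 1 point(s)
  x = 1: RHS = 8, y in [5, 12]  -> 2 point(s)
  x = 7: RHS = 1, y in [1, 16]  -> 2 point(s)
  x = 10: RHS = 16, y in [4, 13]  -> 2 point(s)
  x = 16: RHS = 9, y in [3, 14]  -> 2 point(s)
Affine points: 9. Add the point at infinity: total = 10.

#E(F_17) = 10


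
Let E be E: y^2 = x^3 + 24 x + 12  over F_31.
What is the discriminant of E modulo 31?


4 a^3 + 27 b^2 = 4*24^3 + 27*12^2 = 55296 + 3888 = 59184
Delta = -16 * (59184) = -946944
Delta mod 31 = 13

Delta = 13 (mod 31)


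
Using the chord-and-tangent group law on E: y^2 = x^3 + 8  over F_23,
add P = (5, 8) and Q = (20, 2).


P != Q, so use the chord formula.
s = (y2 - y1) / (x2 - x1) = (17) / (15) mod 23 = 18
x3 = s^2 - x1 - x2 mod 23 = 18^2 - 5 - 20 = 0
y3 = s (x1 - x3) - y1 mod 23 = 18 * (5 - 0) - 8 = 13

P + Q = (0, 13)


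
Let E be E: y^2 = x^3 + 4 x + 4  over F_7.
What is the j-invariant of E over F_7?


Delta = -16(4 a^3 + 27 b^2) mod 7 = 3
-1728 * (4 a)^3 = -1728 * (4*4)^3 mod 7 = 1
j = 1 * 3^(-1) mod 7 = 5

j = 5 (mod 7)


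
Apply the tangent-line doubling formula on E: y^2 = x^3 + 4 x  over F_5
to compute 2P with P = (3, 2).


Doubling: s = (3 x1^2 + a) / (2 y1)
s = (3*3^2 + 4) / (2*2) mod 5 = 4
x3 = s^2 - 2 x1 mod 5 = 4^2 - 2*3 = 0
y3 = s (x1 - x3) - y1 mod 5 = 4 * (3 - 0) - 2 = 0

2P = (0, 0)


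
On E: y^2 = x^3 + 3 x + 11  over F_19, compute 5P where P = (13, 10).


k = 5 = 101_2 (binary, LSB first: 101)
Double-and-add from P = (13, 10):
  bit 0 = 1: acc = O + (13, 10) = (13, 10)
  bit 1 = 0: acc unchanged = (13, 10)
  bit 2 = 1: acc = (13, 10) + (3, 16) = (14, 2)

5P = (14, 2)


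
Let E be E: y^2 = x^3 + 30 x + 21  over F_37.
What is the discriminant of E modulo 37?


4 a^3 + 27 b^2 = 4*30^3 + 27*21^2 = 108000 + 11907 = 119907
Delta = -16 * (119907) = -1918512
Delta mod 37 = 12

Delta = 12 (mod 37)


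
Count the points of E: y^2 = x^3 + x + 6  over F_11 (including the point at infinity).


For each x in F_11, count y with y^2 = x^3 + 1 x + 6 mod 11:
  x = 2: RHS = 5, y in [4, 7]  -> 2 point(s)
  x = 3: RHS = 3, y in [5, 6]  -> 2 point(s)
  x = 5: RHS = 4, y in [2, 9]  -> 2 point(s)
  x = 7: RHS = 4, y in [2, 9]  -> 2 point(s)
  x = 8: RHS = 9, y in [3, 8]  -> 2 point(s)
  x = 10: RHS = 4, y in [2, 9]  -> 2 point(s)
Affine points: 12. Add the point at infinity: total = 13.

#E(F_11) = 13


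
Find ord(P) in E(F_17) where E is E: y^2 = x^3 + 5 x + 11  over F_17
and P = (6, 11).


Compute successive multiples of P until we hit O:
  1P = (6, 11)
  2P = (1, 0)
  3P = (6, 6)
  4P = O

ord(P) = 4


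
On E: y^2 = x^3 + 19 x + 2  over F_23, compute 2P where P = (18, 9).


Doubling: s = (3 x1^2 + a) / (2 y1)
s = (3*18^2 + 19) / (2*9) mod 23 = 18
x3 = s^2 - 2 x1 mod 23 = 18^2 - 2*18 = 12
y3 = s (x1 - x3) - y1 mod 23 = 18 * (18 - 12) - 9 = 7

2P = (12, 7)


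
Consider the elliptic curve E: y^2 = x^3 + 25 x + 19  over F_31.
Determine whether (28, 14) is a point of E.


Check whether y^2 = x^3 + 25 x + 19 (mod 31) for (x, y) = (28, 14).
LHS: y^2 = 14^2 mod 31 = 10
RHS: x^3 + 25 x + 19 = 28^3 + 25*28 + 19 mod 31 = 10
LHS = RHS

Yes, on the curve


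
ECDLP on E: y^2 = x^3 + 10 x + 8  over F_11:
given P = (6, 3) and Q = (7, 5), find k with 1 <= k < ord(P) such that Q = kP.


Enumerate multiples of P until we hit Q = (7, 5):
  1P = (6, 3)
  2P = (2, 6)
  3P = (7, 6)
  4P = (7, 5)
Match found at i = 4.

k = 4


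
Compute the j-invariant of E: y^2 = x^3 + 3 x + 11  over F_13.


Delta = -16(4 a^3 + 27 b^2) mod 13 = 2
-1728 * (4 a)^3 = -1728 * (4*3)^3 mod 13 = 12
j = 12 * 2^(-1) mod 13 = 6

j = 6 (mod 13)


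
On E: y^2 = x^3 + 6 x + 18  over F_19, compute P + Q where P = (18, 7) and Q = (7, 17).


P != Q, so use the chord formula.
s = (y2 - y1) / (x2 - x1) = (10) / (8) mod 19 = 6
x3 = s^2 - x1 - x2 mod 19 = 6^2 - 18 - 7 = 11
y3 = s (x1 - x3) - y1 mod 19 = 6 * (18 - 11) - 7 = 16

P + Q = (11, 16)


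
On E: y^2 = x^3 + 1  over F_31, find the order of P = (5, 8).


Compute successive multiples of P until we hit O:
  1P = (5, 8)
  2P = (15, 11)
  3P = (30, 0)
  4P = (15, 20)
  5P = (5, 23)
  6P = O

ord(P) = 6


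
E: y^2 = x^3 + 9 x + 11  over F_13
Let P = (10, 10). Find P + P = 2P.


Doubling: s = (3 x1^2 + a) / (2 y1)
s = (3*10^2 + 9) / (2*10) mod 13 = 7
x3 = s^2 - 2 x1 mod 13 = 7^2 - 2*10 = 3
y3 = s (x1 - x3) - y1 mod 13 = 7 * (10 - 3) - 10 = 0

2P = (3, 0)


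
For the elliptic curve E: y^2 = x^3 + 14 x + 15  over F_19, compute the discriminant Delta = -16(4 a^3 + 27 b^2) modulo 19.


4 a^3 + 27 b^2 = 4*14^3 + 27*15^2 = 10976 + 6075 = 17051
Delta = -16 * (17051) = -272816
Delta mod 19 = 5

Delta = 5 (mod 19)


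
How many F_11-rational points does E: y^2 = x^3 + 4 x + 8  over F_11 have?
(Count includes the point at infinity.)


For each x in F_11, count y with y^2 = x^3 + 4 x + 8 mod 11:
  x = 3: RHS = 3, y in [5, 6]  -> 2 point(s)
  x = 4: RHS = 0, y in [0]  -> 1 point(s)
  x = 7: RHS = 5, y in [4, 7]  -> 2 point(s)
  x = 9: RHS = 3, y in [5, 6]  -> 2 point(s)
  x = 10: RHS = 3, y in [5, 6]  -> 2 point(s)
Affine points: 9. Add the point at infinity: total = 10.

#E(F_11) = 10


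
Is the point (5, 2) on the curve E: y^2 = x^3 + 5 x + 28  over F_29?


Check whether y^2 = x^3 + 5 x + 28 (mod 29) for (x, y) = (5, 2).
LHS: y^2 = 2^2 mod 29 = 4
RHS: x^3 + 5 x + 28 = 5^3 + 5*5 + 28 mod 29 = 4
LHS = RHS

Yes, on the curve


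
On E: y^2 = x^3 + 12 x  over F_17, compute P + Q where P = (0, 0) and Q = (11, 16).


P != Q, so use the chord formula.
s = (y2 - y1) / (x2 - x1) = (16) / (11) mod 17 = 3
x3 = s^2 - x1 - x2 mod 17 = 3^2 - 0 - 11 = 15
y3 = s (x1 - x3) - y1 mod 17 = 3 * (0 - 15) - 0 = 6

P + Q = (15, 6)


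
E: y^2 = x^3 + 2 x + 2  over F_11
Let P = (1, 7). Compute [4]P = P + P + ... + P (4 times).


k = 4 = 100_2 (binary, LSB first: 001)
Double-and-add from P = (1, 7):
  bit 0 = 0: acc unchanged = O
  bit 1 = 0: acc unchanged = O
  bit 2 = 1: acc = O + (5, 7) = (5, 7)

4P = (5, 7)


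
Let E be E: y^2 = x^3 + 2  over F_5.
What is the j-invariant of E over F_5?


Delta = -16(4 a^3 + 27 b^2) mod 5 = 2
-1728 * (4 a)^3 = -1728 * (4*0)^3 mod 5 = 0
j = 0 * 2^(-1) mod 5 = 0

j = 0 (mod 5)


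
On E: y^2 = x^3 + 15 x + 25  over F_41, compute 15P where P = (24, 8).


k = 15 = 1111_2 (binary, LSB first: 1111)
Double-and-add from P = (24, 8):
  bit 0 = 1: acc = O + (24, 8) = (24, 8)
  bit 1 = 1: acc = (24, 8) + (33, 34) = (5, 15)
  bit 2 = 1: acc = (5, 15) + (11, 39) = (0, 5)
  bit 3 = 1: acc = (0, 5) + (1, 0) = (24, 33)

15P = (24, 33)


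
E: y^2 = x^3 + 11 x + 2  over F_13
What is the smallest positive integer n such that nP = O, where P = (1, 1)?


Compute successive multiples of P until we hit O:
  1P = (1, 1)
  2P = (8, 2)
  3P = (8, 11)
  4P = (1, 12)
  5P = O

ord(P) = 5


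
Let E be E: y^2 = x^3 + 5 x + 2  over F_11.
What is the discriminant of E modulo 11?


4 a^3 + 27 b^2 = 4*5^3 + 27*2^2 = 500 + 108 = 608
Delta = -16 * (608) = -9728
Delta mod 11 = 7

Delta = 7 (mod 11)


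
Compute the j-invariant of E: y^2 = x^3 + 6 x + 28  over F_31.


Delta = -16(4 a^3 + 27 b^2) mod 31 = 20
-1728 * (4 a)^3 = -1728 * (4*6)^3 mod 31 = 15
j = 15 * 20^(-1) mod 31 = 24

j = 24 (mod 31)


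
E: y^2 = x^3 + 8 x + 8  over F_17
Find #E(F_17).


For each x in F_17, count y with y^2 = x^3 + 8 x + 8 mod 17:
  x = 0: RHS = 8, y in [5, 12]  -> 2 point(s)
  x = 1: RHS = 0, y in [0]  -> 1 point(s)
  x = 2: RHS = 15, y in [7, 10]  -> 2 point(s)
  x = 3: RHS = 8, y in [5, 12]  -> 2 point(s)
  x = 4: RHS = 2, y in [6, 11]  -> 2 point(s)
  x = 6: RHS = 0, y in [0]  -> 1 point(s)
  x = 7: RHS = 16, y in [4, 13]  -> 2 point(s)
  x = 10: RHS = 0, y in [0]  -> 1 point(s)
  x = 11: RHS = 16, y in [4, 13]  -> 2 point(s)
  x = 12: RHS = 13, y in [8, 9]  -> 2 point(s)
  x = 14: RHS = 8, y in [5, 12]  -> 2 point(s)
  x = 15: RHS = 1, y in [1, 16]  -> 2 point(s)
  x = 16: RHS = 16, y in [4, 13]  -> 2 point(s)
Affine points: 23. Add the point at infinity: total = 24.

#E(F_17) = 24


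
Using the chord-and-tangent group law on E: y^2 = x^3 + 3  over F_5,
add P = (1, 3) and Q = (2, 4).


P != Q, so use the chord formula.
s = (y2 - y1) / (x2 - x1) = (1) / (1) mod 5 = 1
x3 = s^2 - x1 - x2 mod 5 = 1^2 - 1 - 2 = 3
y3 = s (x1 - x3) - y1 mod 5 = 1 * (1 - 3) - 3 = 0

P + Q = (3, 0)


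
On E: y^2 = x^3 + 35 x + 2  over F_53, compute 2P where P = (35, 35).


Doubling: s = (3 x1^2 + a) / (2 y1)
s = (3*35^2 + 35) / (2*35) mod 53 = 0
x3 = s^2 - 2 x1 mod 53 = 0^2 - 2*35 = 36
y3 = s (x1 - x3) - y1 mod 53 = 0 * (35 - 36) - 35 = 18

2P = (36, 18)


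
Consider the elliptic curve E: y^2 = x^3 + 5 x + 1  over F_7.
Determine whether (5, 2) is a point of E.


Check whether y^2 = x^3 + 5 x + 1 (mod 7) for (x, y) = (5, 2).
LHS: y^2 = 2^2 mod 7 = 4
RHS: x^3 + 5 x + 1 = 5^3 + 5*5 + 1 mod 7 = 4
LHS = RHS

Yes, on the curve


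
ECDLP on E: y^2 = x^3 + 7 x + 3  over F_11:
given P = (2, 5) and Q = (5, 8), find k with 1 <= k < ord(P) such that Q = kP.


Enumerate multiples of P until we hit Q = (5, 8):
  1P = (2, 5)
  2P = (5, 8)
Match found at i = 2.

k = 2


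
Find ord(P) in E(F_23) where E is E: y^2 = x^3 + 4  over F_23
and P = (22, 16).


Compute successive multiples of P until we hit O:
  1P = (22, 16)
  2P = (20, 0)
  3P = (22, 7)
  4P = O

ord(P) = 4


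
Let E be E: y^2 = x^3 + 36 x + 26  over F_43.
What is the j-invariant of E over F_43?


Delta = -16(4 a^3 + 27 b^2) mod 43 = 3
-1728 * (4 a)^3 = -1728 * (4*36)^3 mod 43 = 4
j = 4 * 3^(-1) mod 43 = 30

j = 30 (mod 43)


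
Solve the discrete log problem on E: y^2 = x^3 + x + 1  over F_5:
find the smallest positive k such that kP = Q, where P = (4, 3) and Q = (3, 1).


Enumerate multiples of P until we hit Q = (3, 1):
  1P = (4, 3)
  2P = (3, 1)
Match found at i = 2.

k = 2


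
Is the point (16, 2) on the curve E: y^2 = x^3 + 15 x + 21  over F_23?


Check whether y^2 = x^3 + 15 x + 21 (mod 23) for (x, y) = (16, 2).
LHS: y^2 = 2^2 mod 23 = 4
RHS: x^3 + 15 x + 21 = 16^3 + 15*16 + 21 mod 23 = 10
LHS != RHS

No, not on the curve


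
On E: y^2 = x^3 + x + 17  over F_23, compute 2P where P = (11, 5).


Doubling: s = (3 x1^2 + a) / (2 y1)
s = (3*11^2 + 1) / (2*5) mod 23 = 18
x3 = s^2 - 2 x1 mod 23 = 18^2 - 2*11 = 3
y3 = s (x1 - x3) - y1 mod 23 = 18 * (11 - 3) - 5 = 1

2P = (3, 1)


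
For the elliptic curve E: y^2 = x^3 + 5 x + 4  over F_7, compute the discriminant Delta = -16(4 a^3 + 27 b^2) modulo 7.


4 a^3 + 27 b^2 = 4*5^3 + 27*4^2 = 500 + 432 = 932
Delta = -16 * (932) = -14912
Delta mod 7 = 5

Delta = 5 (mod 7)


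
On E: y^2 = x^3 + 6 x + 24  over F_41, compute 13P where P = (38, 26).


k = 13 = 1101_2 (binary, LSB first: 1011)
Double-and-add from P = (38, 26):
  bit 0 = 1: acc = O + (38, 26) = (38, 26)
  bit 1 = 0: acc unchanged = (38, 26)
  bit 2 = 1: acc = (38, 26) + (27, 5) = (22, 12)
  bit 3 = 1: acc = (22, 12) + (32, 26) = (7, 9)

13P = (7, 9)


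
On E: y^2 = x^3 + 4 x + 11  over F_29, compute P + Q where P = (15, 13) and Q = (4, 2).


P != Q, so use the chord formula.
s = (y2 - y1) / (x2 - x1) = (18) / (18) mod 29 = 1
x3 = s^2 - x1 - x2 mod 29 = 1^2 - 15 - 4 = 11
y3 = s (x1 - x3) - y1 mod 29 = 1 * (15 - 11) - 13 = 20

P + Q = (11, 20)


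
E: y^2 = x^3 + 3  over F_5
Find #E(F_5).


For each x in F_5, count y with y^2 = x^3 + 0 x + 3 mod 5:
  x = 1: RHS = 4, y in [2, 3]  -> 2 point(s)
  x = 2: RHS = 1, y in [1, 4]  -> 2 point(s)
  x = 3: RHS = 0, y in [0]  -> 1 point(s)
Affine points: 5. Add the point at infinity: total = 6.

#E(F_5) = 6


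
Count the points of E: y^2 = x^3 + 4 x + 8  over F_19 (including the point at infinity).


For each x in F_19, count y with y^2 = x^3 + 4 x + 8 mod 19:
  x = 2: RHS = 5, y in [9, 10]  -> 2 point(s)
  x = 3: RHS = 9, y in [3, 16]  -> 2 point(s)
  x = 5: RHS = 1, y in [1, 18]  -> 2 point(s)
  x = 6: RHS = 1, y in [1, 18]  -> 2 point(s)
  x = 8: RHS = 1, y in [1, 18]  -> 2 point(s)
  x = 12: RHS = 17, y in [6, 13]  -> 2 point(s)
  x = 15: RHS = 4, y in [2, 17]  -> 2 point(s)
  x = 16: RHS = 7, y in [8, 11]  -> 2 point(s)
  x = 17: RHS = 11, y in [7, 12]  -> 2 point(s)
Affine points: 18. Add the point at infinity: total = 19.

#E(F_19) = 19


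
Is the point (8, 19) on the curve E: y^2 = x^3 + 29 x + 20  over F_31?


Check whether y^2 = x^3 + 29 x + 20 (mod 31) for (x, y) = (8, 19).
LHS: y^2 = 19^2 mod 31 = 20
RHS: x^3 + 29 x + 20 = 8^3 + 29*8 + 20 mod 31 = 20
LHS = RHS

Yes, on the curve


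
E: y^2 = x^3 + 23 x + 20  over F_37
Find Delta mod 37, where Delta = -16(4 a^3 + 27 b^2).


4 a^3 + 27 b^2 = 4*23^3 + 27*20^2 = 48668 + 10800 = 59468
Delta = -16 * (59468) = -951488
Delta mod 37 = 4

Delta = 4 (mod 37)


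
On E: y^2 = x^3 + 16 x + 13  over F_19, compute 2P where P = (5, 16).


k = 2 = 10_2 (binary, LSB first: 01)
Double-and-add from P = (5, 16):
  bit 0 = 0: acc unchanged = O
  bit 1 = 1: acc = O + (1, 12) = (1, 12)

2P = (1, 12)


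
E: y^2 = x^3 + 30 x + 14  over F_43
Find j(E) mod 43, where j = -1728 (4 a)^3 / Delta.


Delta = -16(4 a^3 + 27 b^2) mod 43 = 36
-1728 * (4 a)^3 = -1728 * (4*30)^3 mod 43 = 27
j = 27 * 36^(-1) mod 43 = 33

j = 33 (mod 43)


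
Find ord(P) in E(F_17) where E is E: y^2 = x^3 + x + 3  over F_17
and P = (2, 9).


Compute successive multiples of P until we hit O:
  1P = (2, 9)
  2P = (12, 14)
  3P = (16, 1)
  4P = (8, 9)
  5P = (7, 8)
  6P = (6, 2)
  7P = (11, 11)
  8P = (3, 4)
  ... (continuing to 17P)
  17P = O

ord(P) = 17


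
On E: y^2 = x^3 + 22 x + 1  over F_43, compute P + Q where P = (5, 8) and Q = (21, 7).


P != Q, so use the chord formula.
s = (y2 - y1) / (x2 - x1) = (42) / (16) mod 43 = 8
x3 = s^2 - x1 - x2 mod 43 = 8^2 - 5 - 21 = 38
y3 = s (x1 - x3) - y1 mod 43 = 8 * (5 - 38) - 8 = 29

P + Q = (38, 29)


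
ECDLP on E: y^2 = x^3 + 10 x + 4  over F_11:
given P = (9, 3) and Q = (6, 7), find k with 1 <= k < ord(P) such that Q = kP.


Enumerate multiples of P until we hit Q = (6, 7):
  1P = (9, 3)
  2P = (4, 8)
  3P = (10, 9)
  4P = (6, 4)
  5P = (1, 9)
  6P = (5, 5)
  7P = (0, 9)
  8P = (0, 2)
  9P = (5, 6)
  10P = (1, 2)
  11P = (6, 7)
Match found at i = 11.

k = 11


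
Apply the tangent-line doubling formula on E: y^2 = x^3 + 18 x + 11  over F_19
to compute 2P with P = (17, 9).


Doubling: s = (3 x1^2 + a) / (2 y1)
s = (3*17^2 + 18) / (2*9) mod 19 = 8
x3 = s^2 - 2 x1 mod 19 = 8^2 - 2*17 = 11
y3 = s (x1 - x3) - y1 mod 19 = 8 * (17 - 11) - 9 = 1

2P = (11, 1)


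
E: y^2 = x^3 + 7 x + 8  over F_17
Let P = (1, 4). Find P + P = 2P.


Doubling: s = (3 x1^2 + a) / (2 y1)
s = (3*1^2 + 7) / (2*4) mod 17 = 14
x3 = s^2 - 2 x1 mod 17 = 14^2 - 2*1 = 7
y3 = s (x1 - x3) - y1 mod 17 = 14 * (1 - 7) - 4 = 14

2P = (7, 14)


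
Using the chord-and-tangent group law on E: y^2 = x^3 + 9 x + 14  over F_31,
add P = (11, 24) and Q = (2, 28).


P != Q, so use the chord formula.
s = (y2 - y1) / (x2 - x1) = (4) / (22) mod 31 = 3
x3 = s^2 - x1 - x2 mod 31 = 3^2 - 11 - 2 = 27
y3 = s (x1 - x3) - y1 mod 31 = 3 * (11 - 27) - 24 = 21

P + Q = (27, 21)


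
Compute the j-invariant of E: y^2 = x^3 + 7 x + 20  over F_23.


Delta = -16(4 a^3 + 27 b^2) mod 23 = 12
-1728 * (4 a)^3 = -1728 * (4*7)^3 mod 23 = 16
j = 16 * 12^(-1) mod 23 = 9

j = 9 (mod 23)


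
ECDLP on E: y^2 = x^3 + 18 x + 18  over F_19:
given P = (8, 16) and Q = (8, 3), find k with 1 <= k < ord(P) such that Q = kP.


Enumerate multiples of P until we hit Q = (8, 3):
  1P = (8, 16)
  2P = (12, 10)
  3P = (6, 0)
  4P = (12, 9)
  5P = (8, 3)
Match found at i = 5.

k = 5


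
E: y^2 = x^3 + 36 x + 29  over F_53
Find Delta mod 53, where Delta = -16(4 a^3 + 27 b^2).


4 a^3 + 27 b^2 = 4*36^3 + 27*29^2 = 186624 + 22707 = 209331
Delta = -16 * (209331) = -3349296
Delta mod 53 = 39

Delta = 39 (mod 53)


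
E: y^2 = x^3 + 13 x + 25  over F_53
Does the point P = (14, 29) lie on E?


Check whether y^2 = x^3 + 13 x + 25 (mod 53) for (x, y) = (14, 29).
LHS: y^2 = 29^2 mod 53 = 46
RHS: x^3 + 13 x + 25 = 14^3 + 13*14 + 25 mod 53 = 36
LHS != RHS

No, not on the curve


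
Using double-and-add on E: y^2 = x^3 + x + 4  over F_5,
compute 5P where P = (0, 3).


k = 5 = 101_2 (binary, LSB first: 101)
Double-and-add from P = (0, 3):
  bit 0 = 1: acc = O + (0, 3) = (0, 3)
  bit 1 = 0: acc unchanged = (0, 3)
  bit 2 = 1: acc = (0, 3) + (2, 2) = (2, 3)

5P = (2, 3)


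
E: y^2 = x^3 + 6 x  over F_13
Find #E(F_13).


For each x in F_13, count y with y^2 = x^3 + 6 x + 0 mod 13:
  x = 0: RHS = 0, y in [0]  -> 1 point(s)
  x = 4: RHS = 10, y in [6, 7]  -> 2 point(s)
  x = 5: RHS = 12, y in [5, 8]  -> 2 point(s)
  x = 8: RHS = 1, y in [1, 12]  -> 2 point(s)
  x = 9: RHS = 3, y in [4, 9]  -> 2 point(s)
Affine points: 9. Add the point at infinity: total = 10.

#E(F_13) = 10


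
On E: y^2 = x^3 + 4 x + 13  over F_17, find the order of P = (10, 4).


Compute successive multiples of P until we hit O:
  1P = (10, 4)
  2P = (13, 1)
  3P = (12, 15)
  4P = (4, 12)
  5P = (1, 1)
  6P = (8, 8)
  7P = (3, 16)
  8P = (0, 8)
  ... (continuing to 25P)
  25P = O

ord(P) = 25


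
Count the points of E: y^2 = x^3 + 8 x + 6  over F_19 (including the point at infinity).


For each x in F_19, count y with y^2 = x^3 + 8 x + 6 mod 19:
  x = 0: RHS = 6, y in [5, 14]  -> 2 point(s)
  x = 2: RHS = 11, y in [7, 12]  -> 2 point(s)
  x = 3: RHS = 0, y in [0]  -> 1 point(s)
  x = 4: RHS = 7, y in [8, 11]  -> 2 point(s)
  x = 5: RHS = 0, y in [0]  -> 1 point(s)
  x = 6: RHS = 4, y in [2, 17]  -> 2 point(s)
  x = 7: RHS = 6, y in [5, 14]  -> 2 point(s)
  x = 9: RHS = 9, y in [3, 16]  -> 2 point(s)
  x = 11: RHS = 0, y in [0]  -> 1 point(s)
  x = 12: RHS = 6, y in [5, 14]  -> 2 point(s)
  x = 15: RHS = 5, y in [9, 10]  -> 2 point(s)
  x = 17: RHS = 1, y in [1, 18]  -> 2 point(s)
  x = 18: RHS = 16, y in [4, 15]  -> 2 point(s)
Affine points: 23. Add the point at infinity: total = 24.

#E(F_19) = 24


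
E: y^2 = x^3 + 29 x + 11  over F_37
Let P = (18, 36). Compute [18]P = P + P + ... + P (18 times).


k = 18 = 10010_2 (binary, LSB first: 01001)
Double-and-add from P = (18, 36):
  bit 0 = 0: acc unchanged = O
  bit 1 = 1: acc = O + (2, 22) = (2, 22)
  bit 2 = 0: acc unchanged = (2, 22)
  bit 3 = 0: acc unchanged = (2, 22)
  bit 4 = 1: acc = (2, 22) + (31, 18) = (32, 0)

18P = (32, 0)


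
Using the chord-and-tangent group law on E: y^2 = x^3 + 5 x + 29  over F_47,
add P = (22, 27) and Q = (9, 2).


P != Q, so use the chord formula.
s = (y2 - y1) / (x2 - x1) = (22) / (34) mod 47 = 20
x3 = s^2 - x1 - x2 mod 47 = 20^2 - 22 - 9 = 40
y3 = s (x1 - x3) - y1 mod 47 = 20 * (22 - 40) - 27 = 36

P + Q = (40, 36)


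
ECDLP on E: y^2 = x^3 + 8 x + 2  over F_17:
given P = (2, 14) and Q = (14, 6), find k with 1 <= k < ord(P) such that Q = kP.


Enumerate multiples of P until we hit Q = (14, 6):
  1P = (2, 14)
  2P = (9, 15)
  3P = (14, 11)
  4P = (0, 11)
  5P = (13, 12)
  6P = (4, 8)
  7P = (3, 6)
  8P = (8, 0)
  9P = (3, 11)
  10P = (4, 9)
  11P = (13, 5)
  12P = (0, 6)
  13P = (14, 6)
Match found at i = 13.

k = 13


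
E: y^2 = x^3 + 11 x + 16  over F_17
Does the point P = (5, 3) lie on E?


Check whether y^2 = x^3 + 11 x + 16 (mod 17) for (x, y) = (5, 3).
LHS: y^2 = 3^2 mod 17 = 9
RHS: x^3 + 11 x + 16 = 5^3 + 11*5 + 16 mod 17 = 9
LHS = RHS

Yes, on the curve


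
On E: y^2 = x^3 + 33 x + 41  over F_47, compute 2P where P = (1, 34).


Doubling: s = (3 x1^2 + a) / (2 y1)
s = (3*1^2 + 33) / (2*34) mod 47 = 42
x3 = s^2 - 2 x1 mod 47 = 42^2 - 2*1 = 23
y3 = s (x1 - x3) - y1 mod 47 = 42 * (1 - 23) - 34 = 29

2P = (23, 29)


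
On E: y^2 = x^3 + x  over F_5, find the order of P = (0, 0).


Compute successive multiples of P until we hit O:
  1P = (0, 0)
  2P = O

ord(P) = 2


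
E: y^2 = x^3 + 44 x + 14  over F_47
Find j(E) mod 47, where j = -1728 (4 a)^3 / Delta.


Delta = -16(4 a^3 + 27 b^2) mod 47 = 11
-1728 * (4 a)^3 = -1728 * (4*44)^3 mod 47 = 27
j = 27 * 11^(-1) mod 47 = 11

j = 11 (mod 47)


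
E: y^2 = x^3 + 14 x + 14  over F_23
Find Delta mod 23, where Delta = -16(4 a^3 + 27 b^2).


4 a^3 + 27 b^2 = 4*14^3 + 27*14^2 = 10976 + 5292 = 16268
Delta = -16 * (16268) = -260288
Delta mod 23 = 3

Delta = 3 (mod 23)


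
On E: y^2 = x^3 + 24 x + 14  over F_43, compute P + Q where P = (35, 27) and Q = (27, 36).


P != Q, so use the chord formula.
s = (y2 - y1) / (x2 - x1) = (9) / (35) mod 43 = 15
x3 = s^2 - x1 - x2 mod 43 = 15^2 - 35 - 27 = 34
y3 = s (x1 - x3) - y1 mod 43 = 15 * (35 - 34) - 27 = 31

P + Q = (34, 31)


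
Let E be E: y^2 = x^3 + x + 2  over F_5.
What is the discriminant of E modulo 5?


4 a^3 + 27 b^2 = 4*1^3 + 27*2^2 = 4 + 108 = 112
Delta = -16 * (112) = -1792
Delta mod 5 = 3

Delta = 3 (mod 5)


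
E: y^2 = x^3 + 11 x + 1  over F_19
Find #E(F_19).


For each x in F_19, count y with y^2 = x^3 + 11 x + 1 mod 19:
  x = 0: RHS = 1, y in [1, 18]  -> 2 point(s)
  x = 3: RHS = 4, y in [2, 17]  -> 2 point(s)
  x = 6: RHS = 17, y in [6, 13]  -> 2 point(s)
  x = 10: RHS = 9, y in [3, 16]  -> 2 point(s)
  x = 11: RHS = 9, y in [3, 16]  -> 2 point(s)
  x = 13: RHS = 4, y in [2, 17]  -> 2 point(s)
  x = 14: RHS = 11, y in [7, 12]  -> 2 point(s)
  x = 15: RHS = 7, y in [8, 11]  -> 2 point(s)
  x = 16: RHS = 17, y in [6, 13]  -> 2 point(s)
  x = 17: RHS = 9, y in [3, 16]  -> 2 point(s)
Affine points: 20. Add the point at infinity: total = 21.

#E(F_19) = 21


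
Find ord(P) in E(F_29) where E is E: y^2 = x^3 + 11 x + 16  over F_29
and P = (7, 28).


Compute successive multiples of P until we hit O:
  1P = (7, 28)
  2P = (21, 5)
  3P = (0, 4)
  4P = (16, 24)
  5P = (13, 23)
  6P = (25, 16)
  7P = (20, 0)
  8P = (25, 13)
  ... (continuing to 14P)
  14P = O

ord(P) = 14


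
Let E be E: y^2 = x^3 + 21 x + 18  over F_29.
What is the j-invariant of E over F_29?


Delta = -16(4 a^3 + 27 b^2) mod 29 = 13
-1728 * (4 a)^3 = -1728 * (4*21)^3 mod 29 = 24
j = 24 * 13^(-1) mod 29 = 13

j = 13 (mod 29)


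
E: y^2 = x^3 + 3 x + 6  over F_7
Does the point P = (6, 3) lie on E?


Check whether y^2 = x^3 + 3 x + 6 (mod 7) for (x, y) = (6, 3).
LHS: y^2 = 3^2 mod 7 = 2
RHS: x^3 + 3 x + 6 = 6^3 + 3*6 + 6 mod 7 = 2
LHS = RHS

Yes, on the curve


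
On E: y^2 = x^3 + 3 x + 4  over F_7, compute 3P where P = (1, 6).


k = 3 = 11_2 (binary, LSB first: 11)
Double-and-add from P = (1, 6):
  bit 0 = 1: acc = O + (1, 6) = (1, 6)
  bit 1 = 1: acc = (1, 6) + (0, 5) = (0, 2)

3P = (0, 2)


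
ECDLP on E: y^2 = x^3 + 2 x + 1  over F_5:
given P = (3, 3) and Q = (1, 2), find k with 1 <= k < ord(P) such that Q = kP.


Enumerate multiples of P until we hit Q = (1, 2):
  1P = (3, 3)
  2P = (0, 4)
  3P = (1, 3)
  4P = (1, 2)
Match found at i = 4.

k = 4


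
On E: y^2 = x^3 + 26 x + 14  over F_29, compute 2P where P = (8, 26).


Doubling: s = (3 x1^2 + a) / (2 y1)
s = (3*8^2 + 26) / (2*26) mod 29 = 12
x3 = s^2 - 2 x1 mod 29 = 12^2 - 2*8 = 12
y3 = s (x1 - x3) - y1 mod 29 = 12 * (8 - 12) - 26 = 13

2P = (12, 13)


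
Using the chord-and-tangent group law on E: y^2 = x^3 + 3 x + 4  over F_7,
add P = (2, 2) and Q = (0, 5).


P != Q, so use the chord formula.
s = (y2 - y1) / (x2 - x1) = (3) / (5) mod 7 = 2
x3 = s^2 - x1 - x2 mod 7 = 2^2 - 2 - 0 = 2
y3 = s (x1 - x3) - y1 mod 7 = 2 * (2 - 2) - 2 = 5

P + Q = (2, 5)


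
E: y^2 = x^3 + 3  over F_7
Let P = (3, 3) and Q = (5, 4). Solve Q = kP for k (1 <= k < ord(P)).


Enumerate multiples of P until we hit Q = (5, 4):
  1P = (3, 3)
  2P = (2, 5)
  3P = (6, 3)
  4P = (5, 4)
Match found at i = 4.

k = 4


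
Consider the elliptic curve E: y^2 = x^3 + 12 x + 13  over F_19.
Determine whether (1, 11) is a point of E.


Check whether y^2 = x^3 + 12 x + 13 (mod 19) for (x, y) = (1, 11).
LHS: y^2 = 11^2 mod 19 = 7
RHS: x^3 + 12 x + 13 = 1^3 + 12*1 + 13 mod 19 = 7
LHS = RHS

Yes, on the curve


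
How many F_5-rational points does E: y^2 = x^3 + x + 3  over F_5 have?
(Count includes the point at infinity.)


For each x in F_5, count y with y^2 = x^3 + 1 x + 3 mod 5:
  x = 1: RHS = 0, y in [0]  -> 1 point(s)
  x = 4: RHS = 1, y in [1, 4]  -> 2 point(s)
Affine points: 3. Add the point at infinity: total = 4.

#E(F_5) = 4


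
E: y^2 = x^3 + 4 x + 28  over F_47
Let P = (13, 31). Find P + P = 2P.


Doubling: s = (3 x1^2 + a) / (2 y1)
s = (3*13^2 + 4) / (2*31) mod 47 = 9
x3 = s^2 - 2 x1 mod 47 = 9^2 - 2*13 = 8
y3 = s (x1 - x3) - y1 mod 47 = 9 * (13 - 8) - 31 = 14

2P = (8, 14)


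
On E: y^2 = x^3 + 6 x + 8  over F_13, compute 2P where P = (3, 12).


k = 2 = 10_2 (binary, LSB first: 01)
Double-and-add from P = (3, 12):
  bit 0 = 0: acc unchanged = O
  bit 1 = 1: acc = O + (3, 1) = (3, 1)

2P = (3, 1)


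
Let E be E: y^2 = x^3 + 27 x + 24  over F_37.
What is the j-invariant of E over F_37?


Delta = -16(4 a^3 + 27 b^2) mod 37 = 20
-1728 * (4 a)^3 = -1728 * (4*27)^3 mod 37 = 36
j = 36 * 20^(-1) mod 37 = 24

j = 24 (mod 37)


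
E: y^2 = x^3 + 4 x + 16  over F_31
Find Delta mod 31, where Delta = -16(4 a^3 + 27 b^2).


4 a^3 + 27 b^2 = 4*4^3 + 27*16^2 = 256 + 6912 = 7168
Delta = -16 * (7168) = -114688
Delta mod 31 = 12

Delta = 12 (mod 31)


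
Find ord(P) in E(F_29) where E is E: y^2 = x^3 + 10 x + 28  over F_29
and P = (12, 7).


Compute successive multiples of P until we hit O:
  1P = (12, 7)
  2P = (27, 0)
  3P = (12, 22)
  4P = O

ord(P) = 4


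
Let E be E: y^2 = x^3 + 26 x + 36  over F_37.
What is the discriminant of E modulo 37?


4 a^3 + 27 b^2 = 4*26^3 + 27*36^2 = 70304 + 34992 = 105296
Delta = -16 * (105296) = -1684736
Delta mod 37 = 22

Delta = 22 (mod 37)


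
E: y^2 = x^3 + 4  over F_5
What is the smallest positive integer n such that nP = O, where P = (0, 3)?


Compute successive multiples of P until we hit O:
  1P = (0, 3)
  2P = (0, 2)
  3P = O

ord(P) = 3


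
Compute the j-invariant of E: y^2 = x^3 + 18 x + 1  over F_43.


Delta = -16(4 a^3 + 27 b^2) mod 43 = 33
-1728 * (4 a)^3 = -1728 * (4*18)^3 mod 43 = 22
j = 22 * 33^(-1) mod 43 = 15

j = 15 (mod 43)


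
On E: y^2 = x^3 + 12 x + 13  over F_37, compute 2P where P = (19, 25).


Doubling: s = (3 x1^2 + a) / (2 y1)
s = (3*19^2 + 12) / (2*25) mod 37 = 33
x3 = s^2 - 2 x1 mod 37 = 33^2 - 2*19 = 15
y3 = s (x1 - x3) - y1 mod 37 = 33 * (19 - 15) - 25 = 33

2P = (15, 33)


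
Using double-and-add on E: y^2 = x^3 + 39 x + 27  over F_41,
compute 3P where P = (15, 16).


k = 3 = 11_2 (binary, LSB first: 11)
Double-and-add from P = (15, 16):
  bit 0 = 1: acc = O + (15, 16) = (15, 16)
  bit 1 = 1: acc = (15, 16) + (9, 0) = (15, 25)

3P = (15, 25)


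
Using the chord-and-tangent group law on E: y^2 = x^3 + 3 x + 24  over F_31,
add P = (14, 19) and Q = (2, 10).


P != Q, so use the chord formula.
s = (y2 - y1) / (x2 - x1) = (22) / (19) mod 31 = 24
x3 = s^2 - x1 - x2 mod 31 = 24^2 - 14 - 2 = 2
y3 = s (x1 - x3) - y1 mod 31 = 24 * (14 - 2) - 19 = 21

P + Q = (2, 21)


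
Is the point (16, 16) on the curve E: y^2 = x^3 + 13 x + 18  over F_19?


Check whether y^2 = x^3 + 13 x + 18 (mod 19) for (x, y) = (16, 16).
LHS: y^2 = 16^2 mod 19 = 9
RHS: x^3 + 13 x + 18 = 16^3 + 13*16 + 18 mod 19 = 9
LHS = RHS

Yes, on the curve


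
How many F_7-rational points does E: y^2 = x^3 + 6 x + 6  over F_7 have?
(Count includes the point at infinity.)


For each x in F_7, count y with y^2 = x^3 + 6 x + 6 mod 7:
  x = 3: RHS = 2, y in [3, 4]  -> 2 point(s)
  x = 5: RHS = 0, y in [0]  -> 1 point(s)
Affine points: 3. Add the point at infinity: total = 4.

#E(F_7) = 4


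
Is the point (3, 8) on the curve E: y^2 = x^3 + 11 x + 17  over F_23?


Check whether y^2 = x^3 + 11 x + 17 (mod 23) for (x, y) = (3, 8).
LHS: y^2 = 8^2 mod 23 = 18
RHS: x^3 + 11 x + 17 = 3^3 + 11*3 + 17 mod 23 = 8
LHS != RHS

No, not on the curve


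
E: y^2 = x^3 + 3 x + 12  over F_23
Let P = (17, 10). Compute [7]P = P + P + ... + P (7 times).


k = 7 = 111_2 (binary, LSB first: 111)
Double-and-add from P = (17, 10):
  bit 0 = 1: acc = O + (17, 10) = (17, 10)
  bit 1 = 1: acc = (17, 10) + (1, 19) = (9, 20)
  bit 2 = 1: acc = (9, 20) + (0, 9) = (3, 18)

7P = (3, 18)


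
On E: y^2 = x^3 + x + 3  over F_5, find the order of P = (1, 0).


Compute successive multiples of P until we hit O:
  1P = (1, 0)
  2P = O

ord(P) = 2


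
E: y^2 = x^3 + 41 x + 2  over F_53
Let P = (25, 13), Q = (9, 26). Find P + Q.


P != Q, so use the chord formula.
s = (y2 - y1) / (x2 - x1) = (13) / (37) mod 53 = 29
x3 = s^2 - x1 - x2 mod 53 = 29^2 - 25 - 9 = 12
y3 = s (x1 - x3) - y1 mod 53 = 29 * (25 - 12) - 13 = 46

P + Q = (12, 46)


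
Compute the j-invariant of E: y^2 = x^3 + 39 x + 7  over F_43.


Delta = -16(4 a^3 + 27 b^2) mod 43 = 42
-1728 * (4 a)^3 = -1728 * (4*39)^3 mod 43 = 2
j = 2 * 42^(-1) mod 43 = 41

j = 41 (mod 43)


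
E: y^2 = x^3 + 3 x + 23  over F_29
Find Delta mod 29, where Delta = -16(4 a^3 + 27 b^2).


4 a^3 + 27 b^2 = 4*3^3 + 27*23^2 = 108 + 14283 = 14391
Delta = -16 * (14391) = -230256
Delta mod 29 = 4

Delta = 4 (mod 29)


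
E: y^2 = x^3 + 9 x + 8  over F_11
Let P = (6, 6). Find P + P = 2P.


Doubling: s = (3 x1^2 + a) / (2 y1)
s = (3*6^2 + 9) / (2*6) mod 11 = 7
x3 = s^2 - 2 x1 mod 11 = 7^2 - 2*6 = 4
y3 = s (x1 - x3) - y1 mod 11 = 7 * (6 - 4) - 6 = 8

2P = (4, 8)


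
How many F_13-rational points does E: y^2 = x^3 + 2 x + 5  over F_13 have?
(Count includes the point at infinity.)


For each x in F_13, count y with y^2 = x^3 + 2 x + 5 mod 13:
  x = 2: RHS = 4, y in [2, 11]  -> 2 point(s)
  x = 3: RHS = 12, y in [5, 8]  -> 2 point(s)
  x = 4: RHS = 12, y in [5, 8]  -> 2 point(s)
  x = 5: RHS = 10, y in [6, 7]  -> 2 point(s)
  x = 6: RHS = 12, y in [5, 8]  -> 2 point(s)
  x = 8: RHS = 0, y in [0]  -> 1 point(s)
Affine points: 11. Add the point at infinity: total = 12.

#E(F_13) = 12


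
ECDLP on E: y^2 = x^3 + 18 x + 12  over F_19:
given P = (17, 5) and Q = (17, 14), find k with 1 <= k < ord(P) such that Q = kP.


Enumerate multiples of P until we hit Q = (17, 14):
  1P = (17, 5)
  2P = (13, 7)
  3P = (13, 12)
  4P = (17, 14)
Match found at i = 4.

k = 4


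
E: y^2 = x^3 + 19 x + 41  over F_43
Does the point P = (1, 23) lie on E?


Check whether y^2 = x^3 + 19 x + 41 (mod 43) for (x, y) = (1, 23).
LHS: y^2 = 23^2 mod 43 = 13
RHS: x^3 + 19 x + 41 = 1^3 + 19*1 + 41 mod 43 = 18
LHS != RHS

No, not on the curve


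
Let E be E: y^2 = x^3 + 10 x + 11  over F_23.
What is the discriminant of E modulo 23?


4 a^3 + 27 b^2 = 4*10^3 + 27*11^2 = 4000 + 3267 = 7267
Delta = -16 * (7267) = -116272
Delta mod 23 = 16

Delta = 16 (mod 23)


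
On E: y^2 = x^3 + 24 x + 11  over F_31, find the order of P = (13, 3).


Compute successive multiples of P until we hit O:
  1P = (13, 3)
  2P = (2, 25)
  3P = (20, 11)
  4P = (5, 15)
  5P = (23, 12)
  6P = (11, 5)
  7P = (8, 23)
  8P = (26, 18)
  ... (continuing to 26P)
  26P = O

ord(P) = 26


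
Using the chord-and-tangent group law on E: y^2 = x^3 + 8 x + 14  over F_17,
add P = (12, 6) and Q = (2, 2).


P != Q, so use the chord formula.
s = (y2 - y1) / (x2 - x1) = (13) / (7) mod 17 = 14
x3 = s^2 - x1 - x2 mod 17 = 14^2 - 12 - 2 = 12
y3 = s (x1 - x3) - y1 mod 17 = 14 * (12 - 12) - 6 = 11

P + Q = (12, 11)


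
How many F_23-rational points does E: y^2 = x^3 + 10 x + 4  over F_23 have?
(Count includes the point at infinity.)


For each x in F_23, count y with y^2 = x^3 + 10 x + 4 mod 23:
  x = 0: RHS = 4, y in [2, 21]  -> 2 point(s)
  x = 2: RHS = 9, y in [3, 20]  -> 2 point(s)
  x = 4: RHS = 16, y in [4, 19]  -> 2 point(s)
  x = 5: RHS = 18, y in [8, 15]  -> 2 point(s)
  x = 6: RHS = 4, y in [2, 21]  -> 2 point(s)
  x = 7: RHS = 3, y in [7, 16]  -> 2 point(s)
  x = 9: RHS = 18, y in [8, 15]  -> 2 point(s)
  x = 10: RHS = 0, y in [0]  -> 1 point(s)
  x = 12: RHS = 12, y in [9, 14]  -> 2 point(s)
  x = 13: RHS = 8, y in [10, 13]  -> 2 point(s)
  x = 14: RHS = 13, y in [6, 17]  -> 2 point(s)
  x = 17: RHS = 4, y in [2, 21]  -> 2 point(s)
  x = 18: RHS = 13, y in [6, 17]  -> 2 point(s)
  x = 20: RHS = 16, y in [4, 19]  -> 2 point(s)
  x = 22: RHS = 16, y in [4, 19]  -> 2 point(s)
Affine points: 29. Add the point at infinity: total = 30.

#E(F_23) = 30


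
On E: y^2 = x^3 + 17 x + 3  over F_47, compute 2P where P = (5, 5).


Doubling: s = (3 x1^2 + a) / (2 y1)
s = (3*5^2 + 17) / (2*5) mod 47 = 28
x3 = s^2 - 2 x1 mod 47 = 28^2 - 2*5 = 22
y3 = s (x1 - x3) - y1 mod 47 = 28 * (5 - 22) - 5 = 36

2P = (22, 36)


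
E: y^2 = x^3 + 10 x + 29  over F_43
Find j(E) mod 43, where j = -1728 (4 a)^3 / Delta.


Delta = -16(4 a^3 + 27 b^2) mod 43 = 22
-1728 * (4 a)^3 = -1728 * (4*10)^3 mod 43 = 1
j = 1 * 22^(-1) mod 43 = 2

j = 2 (mod 43)


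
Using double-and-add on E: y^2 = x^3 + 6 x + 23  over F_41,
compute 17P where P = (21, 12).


k = 17 = 10001_2 (binary, LSB first: 10001)
Double-and-add from P = (21, 12):
  bit 0 = 1: acc = O + (21, 12) = (21, 12)
  bit 1 = 0: acc unchanged = (21, 12)
  bit 2 = 0: acc unchanged = (21, 12)
  bit 3 = 0: acc unchanged = (21, 12)
  bit 4 = 1: acc = (21, 12) + (36, 27) = (26, 24)

17P = (26, 24)


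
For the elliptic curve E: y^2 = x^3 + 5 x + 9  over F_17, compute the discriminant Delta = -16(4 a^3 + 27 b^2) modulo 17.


4 a^3 + 27 b^2 = 4*5^3 + 27*9^2 = 500 + 2187 = 2687
Delta = -16 * (2687) = -42992
Delta mod 17 = 1

Delta = 1 (mod 17)


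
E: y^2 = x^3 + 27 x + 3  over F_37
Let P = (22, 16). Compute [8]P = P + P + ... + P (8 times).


k = 8 = 1000_2 (binary, LSB first: 0001)
Double-and-add from P = (22, 16):
  bit 0 = 0: acc unchanged = O
  bit 1 = 0: acc unchanged = O
  bit 2 = 0: acc unchanged = O
  bit 3 = 1: acc = O + (36, 30) = (36, 30)

8P = (36, 30)


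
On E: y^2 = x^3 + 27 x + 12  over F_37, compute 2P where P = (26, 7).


Doubling: s = (3 x1^2 + a) / (2 y1)
s = (3*26^2 + 27) / (2*7) mod 37 = 12
x3 = s^2 - 2 x1 mod 37 = 12^2 - 2*26 = 18
y3 = s (x1 - x3) - y1 mod 37 = 12 * (26 - 18) - 7 = 15

2P = (18, 15)


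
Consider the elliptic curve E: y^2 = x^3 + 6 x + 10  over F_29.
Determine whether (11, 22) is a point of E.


Check whether y^2 = x^3 + 6 x + 10 (mod 29) for (x, y) = (11, 22).
LHS: y^2 = 22^2 mod 29 = 20
RHS: x^3 + 6 x + 10 = 11^3 + 6*11 + 10 mod 29 = 15
LHS != RHS

No, not on the curve


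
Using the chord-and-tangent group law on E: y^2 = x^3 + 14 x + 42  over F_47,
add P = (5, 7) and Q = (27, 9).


P != Q, so use the chord formula.
s = (y2 - y1) / (x2 - x1) = (2) / (22) mod 47 = 30
x3 = s^2 - x1 - x2 mod 47 = 30^2 - 5 - 27 = 22
y3 = s (x1 - x3) - y1 mod 47 = 30 * (5 - 22) - 7 = 0

P + Q = (22, 0)


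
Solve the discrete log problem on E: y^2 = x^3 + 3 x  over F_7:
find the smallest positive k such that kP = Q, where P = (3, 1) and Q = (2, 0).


Enumerate multiples of P until we hit Q = (2, 0):
  1P = (3, 1)
  2P = (2, 0)
Match found at i = 2.

k = 2


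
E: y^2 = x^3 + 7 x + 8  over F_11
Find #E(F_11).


For each x in F_11, count y with y^2 = x^3 + 7 x + 8 mod 11:
  x = 1: RHS = 5, y in [4, 7]  -> 2 point(s)
  x = 3: RHS = 1, y in [1, 10]  -> 2 point(s)
  x = 4: RHS = 1, y in [1, 10]  -> 2 point(s)
  x = 5: RHS = 3, y in [5, 6]  -> 2 point(s)
  x = 7: RHS = 4, y in [2, 9]  -> 2 point(s)
  x = 8: RHS = 4, y in [2, 9]  -> 2 point(s)
  x = 10: RHS = 0, y in [0]  -> 1 point(s)
Affine points: 13. Add the point at infinity: total = 14.

#E(F_11) = 14


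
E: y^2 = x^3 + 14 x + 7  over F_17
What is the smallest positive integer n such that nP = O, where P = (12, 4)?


Compute successive multiples of P until we hit O:
  1P = (12, 4)
  2P = (6, 16)
  3P = (3, 12)
  4P = (3, 5)
  5P = (6, 1)
  6P = (12, 13)
  7P = O

ord(P) = 7


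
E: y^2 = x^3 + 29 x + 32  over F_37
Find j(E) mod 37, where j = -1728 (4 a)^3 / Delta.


Delta = -16(4 a^3 + 27 b^2) mod 37 = 27
-1728 * (4 a)^3 = -1728 * (4*29)^3 mod 37 = 6
j = 6 * 27^(-1) mod 37 = 29

j = 29 (mod 37)
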